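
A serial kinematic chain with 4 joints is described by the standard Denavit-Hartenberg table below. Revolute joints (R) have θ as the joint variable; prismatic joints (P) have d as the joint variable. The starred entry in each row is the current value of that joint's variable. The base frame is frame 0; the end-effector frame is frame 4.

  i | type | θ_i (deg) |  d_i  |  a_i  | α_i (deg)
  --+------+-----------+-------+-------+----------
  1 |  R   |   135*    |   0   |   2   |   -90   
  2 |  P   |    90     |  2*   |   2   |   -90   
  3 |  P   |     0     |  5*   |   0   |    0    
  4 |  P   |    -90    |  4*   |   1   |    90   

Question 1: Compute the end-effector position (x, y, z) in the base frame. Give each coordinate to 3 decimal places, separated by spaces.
after link 1: o_1 = (-1.4142, 1.4142, 0.0000)
after link 2: o_2 = (-2.8284, 0.0000, -2.0000)
after link 3: o_3 = (0.7071, -3.5355, -2.0000)
after link 4: o_4 = (2.8284, -7.0711, -2.0000)

2.828 -7.071 -2.000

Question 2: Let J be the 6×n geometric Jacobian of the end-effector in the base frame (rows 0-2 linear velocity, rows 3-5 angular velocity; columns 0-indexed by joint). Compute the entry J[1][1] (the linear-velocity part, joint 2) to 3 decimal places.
-0.707

prismatic axis z_1 = (-0.7071,-0.7071,0.0000)
J_v[:, 1] = z_1; J_ω[:, 1] = (0,0,0)
entry J[1][1] = -0.7071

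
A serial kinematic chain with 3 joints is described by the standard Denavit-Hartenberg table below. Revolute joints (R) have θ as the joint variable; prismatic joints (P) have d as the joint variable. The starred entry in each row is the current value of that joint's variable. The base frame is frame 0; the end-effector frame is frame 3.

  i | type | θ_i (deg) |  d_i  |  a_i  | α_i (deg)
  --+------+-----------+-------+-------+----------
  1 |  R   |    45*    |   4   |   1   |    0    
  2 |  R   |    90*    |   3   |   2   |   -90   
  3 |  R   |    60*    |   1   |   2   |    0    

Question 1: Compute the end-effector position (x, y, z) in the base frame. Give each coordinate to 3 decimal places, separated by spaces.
-2.121 2.121 5.268

after link 1: o_1 = (0.7071, 0.7071, 4.0000)
after link 2: o_2 = (-0.7071, 2.1213, 7.0000)
after link 3: o_3 = (-2.1213, 2.1213, 5.2679)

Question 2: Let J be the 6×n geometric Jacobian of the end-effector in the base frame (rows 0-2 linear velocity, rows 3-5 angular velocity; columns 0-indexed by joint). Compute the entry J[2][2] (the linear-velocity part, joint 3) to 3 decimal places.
axis z_2 = (-0.7071,-0.7071,0.0000); lever o_n−o_2 = (-1.4142,0.0000,-1.7321)
cross product → J_v[:, 2] = (1.2247,-1.2247,-1.0000)
J_ω[:, 2] = z_2
entry J[2][2] = -1.0000

-1.000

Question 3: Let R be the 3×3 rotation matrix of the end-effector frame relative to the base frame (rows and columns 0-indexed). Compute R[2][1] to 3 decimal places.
-0.500

End-effector y-axis (col 1 of R) = (0.6124,-0.6124,-0.5000)
R[2][1] = -0.5000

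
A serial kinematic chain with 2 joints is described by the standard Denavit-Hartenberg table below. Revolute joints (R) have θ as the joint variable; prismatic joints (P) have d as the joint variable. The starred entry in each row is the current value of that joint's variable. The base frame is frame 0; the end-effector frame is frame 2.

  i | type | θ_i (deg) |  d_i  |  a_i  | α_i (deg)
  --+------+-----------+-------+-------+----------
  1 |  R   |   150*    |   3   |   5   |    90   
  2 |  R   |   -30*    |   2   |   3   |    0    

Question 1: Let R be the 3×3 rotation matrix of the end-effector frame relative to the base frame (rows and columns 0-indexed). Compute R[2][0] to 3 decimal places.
-0.500

End-effector x-axis (col 0 of R) = (-0.7500,0.4330,-0.5000)
R[2][0] = -0.5000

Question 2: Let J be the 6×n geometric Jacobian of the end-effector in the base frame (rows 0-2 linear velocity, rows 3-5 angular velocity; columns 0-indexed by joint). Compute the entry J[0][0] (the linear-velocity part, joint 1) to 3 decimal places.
-5.531

axis z_0 = ẑ; lever o_n−o_0 = (-5.5801,5.5311,1.5000)
cross product → J_v[:, 0] = (-5.5311,-5.5801,0.0000)
J_ω[:, 0] = z_0
entry J[0][0] = -5.5311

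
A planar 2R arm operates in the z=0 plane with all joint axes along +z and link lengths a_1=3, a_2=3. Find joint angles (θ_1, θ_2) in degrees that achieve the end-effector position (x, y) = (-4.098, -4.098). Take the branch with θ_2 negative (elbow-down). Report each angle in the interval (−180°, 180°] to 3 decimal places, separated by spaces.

-119.996 -30.008

cos θ_2 = (33.5872−3²−3²)/(2·3·3) = 0.8660; θ_2 = -30.0080° (elbow-down)
β = atan2(-4.0980,-4.0980) = -135.0000°; ψ = atan2(-1.5004,5.5979) = -15.0040°
θ_1 = β − ψ = -119.9960°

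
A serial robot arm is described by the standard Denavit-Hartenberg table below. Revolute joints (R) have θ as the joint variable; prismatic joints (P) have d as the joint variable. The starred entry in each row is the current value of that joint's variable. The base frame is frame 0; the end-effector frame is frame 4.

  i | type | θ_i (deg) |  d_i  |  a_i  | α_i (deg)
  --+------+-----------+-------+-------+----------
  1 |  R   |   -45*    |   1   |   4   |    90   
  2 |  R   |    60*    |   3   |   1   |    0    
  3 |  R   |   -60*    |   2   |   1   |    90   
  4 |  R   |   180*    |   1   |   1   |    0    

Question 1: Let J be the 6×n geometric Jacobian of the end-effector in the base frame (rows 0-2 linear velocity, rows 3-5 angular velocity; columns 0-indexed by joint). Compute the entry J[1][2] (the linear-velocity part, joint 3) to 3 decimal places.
axis z_2 = (-0.7071,-0.7071,0.0000); lever o_n−o_2 = (-1.4142,-1.4142,-1.0000)
cross product → J_v[:, 2] = (0.7071,-0.7071,0.0000)
J_ω[:, 2] = z_2
entry J[1][2] = -0.7071

-0.707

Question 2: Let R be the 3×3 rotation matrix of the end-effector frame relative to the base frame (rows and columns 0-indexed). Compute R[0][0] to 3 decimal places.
End-effector x-axis (col 0 of R) = (-0.7071,0.7071,0.0000)
R[0][0] = -0.7071

-0.707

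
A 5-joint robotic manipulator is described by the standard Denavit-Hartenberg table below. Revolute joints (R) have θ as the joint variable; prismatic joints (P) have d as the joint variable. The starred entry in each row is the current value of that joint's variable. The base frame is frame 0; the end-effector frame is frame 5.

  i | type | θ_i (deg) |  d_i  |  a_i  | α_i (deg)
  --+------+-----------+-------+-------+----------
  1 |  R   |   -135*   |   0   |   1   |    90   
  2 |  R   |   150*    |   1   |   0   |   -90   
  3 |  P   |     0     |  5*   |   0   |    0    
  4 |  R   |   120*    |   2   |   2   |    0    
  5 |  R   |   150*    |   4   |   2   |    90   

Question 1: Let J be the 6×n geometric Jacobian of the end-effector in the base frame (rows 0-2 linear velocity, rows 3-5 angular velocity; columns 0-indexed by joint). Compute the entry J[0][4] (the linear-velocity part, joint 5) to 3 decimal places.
axis z_4 = (0.3536,0.3536,-0.8660); lever o_n−o_4 = (-0.0000,2.8284,-3.4641)
cross product → J_v[:, 4] = (1.2247,1.2247,1.0000)
J_ω[:, 4] = z_4
entry J[0][4] = 1.2247

1.225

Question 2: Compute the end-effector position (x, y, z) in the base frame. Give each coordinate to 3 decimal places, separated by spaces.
1.673 3.466 -10.026

after link 1: o_1 = (-0.7071, -0.7071, 0.0000)
after link 2: o_2 = (-1.4142, -0.0000, 0.0000)
after link 3: o_3 = (0.3536, 1.7678, -4.3301)
after link 4: o_4 = (1.6730, 0.6378, -6.5622)
after link 5: o_5 = (1.6730, 3.4662, -10.0263)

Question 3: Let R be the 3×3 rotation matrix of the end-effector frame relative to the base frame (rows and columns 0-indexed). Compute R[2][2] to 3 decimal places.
-0.500

End-effector z-axis (col 2 of R) = (-0.6124,-0.6124,-0.5000)
R[2][2] = -0.5000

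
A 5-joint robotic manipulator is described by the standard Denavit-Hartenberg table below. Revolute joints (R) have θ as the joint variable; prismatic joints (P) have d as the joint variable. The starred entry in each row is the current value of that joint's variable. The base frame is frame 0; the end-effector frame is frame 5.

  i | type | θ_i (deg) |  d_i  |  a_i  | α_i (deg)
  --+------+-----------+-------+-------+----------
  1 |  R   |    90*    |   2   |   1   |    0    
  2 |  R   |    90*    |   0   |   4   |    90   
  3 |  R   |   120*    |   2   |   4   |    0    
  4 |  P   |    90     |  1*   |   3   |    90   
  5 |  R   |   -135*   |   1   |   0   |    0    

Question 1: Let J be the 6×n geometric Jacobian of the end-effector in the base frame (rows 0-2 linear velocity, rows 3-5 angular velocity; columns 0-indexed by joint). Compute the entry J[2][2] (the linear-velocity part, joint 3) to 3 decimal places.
axis z_2 = (0.0000,1.0000,0.0000); lever o_n−o_2 = (5.0981,3.0000,2.8301)
cross product → J_v[:, 2] = (2.8301,-0.0000,-5.0981)
J_ω[:, 2] = z_2
entry J[2][2] = -5.0981

-5.098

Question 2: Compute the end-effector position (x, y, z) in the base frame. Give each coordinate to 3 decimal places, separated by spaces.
1.098 4.000 4.830

after link 1: o_1 = (0.0000, 1.0000, 2.0000)
after link 2: o_2 = (-4.0000, 1.0000, 2.0000)
after link 3: o_3 = (-2.0000, 3.0000, 5.4641)
after link 4: o_4 = (0.5981, 4.0000, 3.9641)
after link 5: o_5 = (1.0981, 4.0000, 4.8301)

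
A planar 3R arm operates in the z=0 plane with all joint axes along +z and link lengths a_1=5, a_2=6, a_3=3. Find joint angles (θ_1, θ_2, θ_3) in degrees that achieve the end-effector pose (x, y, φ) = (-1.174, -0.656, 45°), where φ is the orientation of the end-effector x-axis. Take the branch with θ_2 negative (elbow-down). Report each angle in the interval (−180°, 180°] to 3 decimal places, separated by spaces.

-59.996 -135.001 -120.003

wrist centre = target − a_3·(cos φ, sin φ) = (-3.2953, -2.7773)
cos θ_2 = (18.5726−5²−6²)/(2·5·6) = -0.7071; θ_2 = -135.0013° (elbow-down)
β = atan2(-2.7773,-3.2953) = -139.8756°; ψ = atan2(-4.2425,0.7573) = -79.8797°
θ_1 = β − ψ = -59.9959°
θ_3 = φ − θ_1 − θ_2 = -120.0028° (wrapped to (-180°,180°])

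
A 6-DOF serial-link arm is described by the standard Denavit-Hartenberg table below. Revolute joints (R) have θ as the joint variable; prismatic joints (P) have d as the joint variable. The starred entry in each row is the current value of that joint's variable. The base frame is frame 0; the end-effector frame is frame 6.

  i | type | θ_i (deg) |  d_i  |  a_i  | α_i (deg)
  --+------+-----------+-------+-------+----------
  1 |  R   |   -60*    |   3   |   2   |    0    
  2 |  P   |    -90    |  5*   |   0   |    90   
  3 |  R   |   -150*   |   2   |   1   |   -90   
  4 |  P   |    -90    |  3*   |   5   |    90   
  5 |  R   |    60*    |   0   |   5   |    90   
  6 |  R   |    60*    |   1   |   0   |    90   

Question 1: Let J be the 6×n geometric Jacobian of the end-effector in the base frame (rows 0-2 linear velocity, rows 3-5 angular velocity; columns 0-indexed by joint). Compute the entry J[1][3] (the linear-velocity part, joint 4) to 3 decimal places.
prismatic axis z_3 = (-0.4330,-0.2500,-0.8660)
J_v[:, 3] = z_3; J_ω[:, 3] = (0,0,0)
entry J[1][3] = -0.2500

-0.250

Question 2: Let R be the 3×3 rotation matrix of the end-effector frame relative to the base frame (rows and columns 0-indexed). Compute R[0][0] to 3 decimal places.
-0.962

End-effector x-axis (col 0 of R) = (-0.9620,-0.2667,0.0580)
R[0][0] = -0.9620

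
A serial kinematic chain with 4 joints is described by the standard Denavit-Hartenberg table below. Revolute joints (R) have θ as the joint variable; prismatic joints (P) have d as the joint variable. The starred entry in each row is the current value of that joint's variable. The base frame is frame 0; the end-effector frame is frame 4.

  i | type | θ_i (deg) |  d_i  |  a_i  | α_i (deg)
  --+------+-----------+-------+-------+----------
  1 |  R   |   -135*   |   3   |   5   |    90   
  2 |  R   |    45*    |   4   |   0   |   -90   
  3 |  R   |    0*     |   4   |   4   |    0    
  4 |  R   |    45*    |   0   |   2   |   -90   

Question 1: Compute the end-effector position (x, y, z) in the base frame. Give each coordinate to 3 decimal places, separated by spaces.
after link 1: o_1 = (-3.5355, -3.5355, 3.0000)
after link 2: o_2 = (-6.3640, -0.7071, 3.0000)
after link 3: o_3 = (-6.3640, -0.7071, 8.6569)
after link 4: o_4 = (-6.0711, -2.4142, 9.6569)

-6.071 -2.414 9.657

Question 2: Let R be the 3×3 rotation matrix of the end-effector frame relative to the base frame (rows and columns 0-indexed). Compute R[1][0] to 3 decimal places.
-0.854

End-effector x-axis (col 0 of R) = (0.1464,-0.8536,0.5000)
R[1][0] = -0.8536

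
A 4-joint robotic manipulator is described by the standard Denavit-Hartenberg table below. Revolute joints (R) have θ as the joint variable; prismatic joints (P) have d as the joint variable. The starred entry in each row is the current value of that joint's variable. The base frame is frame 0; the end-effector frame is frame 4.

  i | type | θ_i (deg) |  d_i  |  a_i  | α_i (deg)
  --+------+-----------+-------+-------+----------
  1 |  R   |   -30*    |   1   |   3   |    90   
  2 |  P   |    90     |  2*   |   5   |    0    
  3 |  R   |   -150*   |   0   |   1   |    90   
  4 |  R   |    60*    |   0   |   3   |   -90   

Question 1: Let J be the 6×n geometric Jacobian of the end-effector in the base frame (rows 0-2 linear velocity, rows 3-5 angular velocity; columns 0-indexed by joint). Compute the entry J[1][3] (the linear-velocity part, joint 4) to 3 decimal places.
axis z_3 = (-0.7500,0.4330,-0.5000); lever o_n−o_3 = (-0.6495,-2.6250,-1.2990)
cross product → J_v[:, 3] = (-1.8750,-0.6495,2.2500)
J_ω[:, 3] = z_3
entry J[1][3] = -0.6495

-0.650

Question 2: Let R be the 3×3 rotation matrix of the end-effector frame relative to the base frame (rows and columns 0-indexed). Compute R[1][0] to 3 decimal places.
End-effector x-axis (col 0 of R) = (-0.2165,-0.8750,-0.4330)
R[1][0] = -0.8750

-0.875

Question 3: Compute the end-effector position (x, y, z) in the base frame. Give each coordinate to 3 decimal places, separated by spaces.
after link 1: o_1 = (2.5981, -1.5000, 1.0000)
after link 2: o_2 = (1.5981, -3.2321, 6.0000)
after link 3: o_3 = (2.0311, -3.4821, 5.1340)
after link 4: o_4 = (1.3816, -6.1071, 3.8349)

1.382 -6.107 3.835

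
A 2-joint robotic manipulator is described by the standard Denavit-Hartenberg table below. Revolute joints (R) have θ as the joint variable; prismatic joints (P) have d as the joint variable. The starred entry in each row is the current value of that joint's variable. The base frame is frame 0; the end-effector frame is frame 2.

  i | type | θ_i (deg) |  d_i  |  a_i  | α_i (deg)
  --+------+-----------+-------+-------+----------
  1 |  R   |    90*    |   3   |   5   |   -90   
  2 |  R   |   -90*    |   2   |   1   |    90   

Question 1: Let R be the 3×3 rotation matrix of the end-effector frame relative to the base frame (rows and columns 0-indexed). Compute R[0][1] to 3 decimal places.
-1.000

End-effector y-axis (col 1 of R) = (-1.0000,0.0000,0.0000)
R[0][1] = -1.0000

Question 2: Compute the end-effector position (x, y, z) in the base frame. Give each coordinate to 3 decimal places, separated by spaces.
-2.000 5.000 4.000

after link 1: o_1 = (0.0000, 5.0000, 3.0000)
after link 2: o_2 = (-2.0000, 5.0000, 4.0000)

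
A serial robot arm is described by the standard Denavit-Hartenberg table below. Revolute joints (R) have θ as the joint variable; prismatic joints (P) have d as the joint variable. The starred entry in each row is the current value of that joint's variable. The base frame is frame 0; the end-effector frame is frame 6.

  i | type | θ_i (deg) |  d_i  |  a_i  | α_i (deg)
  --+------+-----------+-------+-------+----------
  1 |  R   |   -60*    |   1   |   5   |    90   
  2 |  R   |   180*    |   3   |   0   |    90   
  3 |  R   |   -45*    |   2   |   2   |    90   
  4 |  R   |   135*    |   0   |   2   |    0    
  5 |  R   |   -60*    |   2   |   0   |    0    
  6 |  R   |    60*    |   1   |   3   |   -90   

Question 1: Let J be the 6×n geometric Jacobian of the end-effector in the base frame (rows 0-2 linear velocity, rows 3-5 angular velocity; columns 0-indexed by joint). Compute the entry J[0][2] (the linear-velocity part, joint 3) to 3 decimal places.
axis z_2 = (0.0000,-0.0000,1.0000); lever o_n−o_2 = (2.5004,-2.2597,5.5355)
cross product → J_v[:, 2] = (2.2597,2.5004,0.0000)
J_ω[:, 2] = z_2
entry J[0][2] = 2.2597

2.260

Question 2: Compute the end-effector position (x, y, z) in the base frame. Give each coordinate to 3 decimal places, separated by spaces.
after link 1: o_1 = (2.5000, -4.3301, 1.0000)
after link 2: o_2 = (-0.0981, -5.8301, 1.0000)
after link 3: o_3 = (0.4196, -3.8983, 3.0000)
after link 4: o_4 = (0.0535, -5.2643, 4.4142)
after link 5: o_5 = (1.9854, -5.7819, 4.4142)
after link 6: o_6 = (2.4023, -8.0898, 6.5355)

2.402 -8.090 6.536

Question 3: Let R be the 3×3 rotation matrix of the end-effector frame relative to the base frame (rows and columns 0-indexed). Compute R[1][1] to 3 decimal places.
End-effector y-axis (col 1 of R) = (-0.9659,0.2588,-0.0000)
R[1][1] = 0.2588

0.259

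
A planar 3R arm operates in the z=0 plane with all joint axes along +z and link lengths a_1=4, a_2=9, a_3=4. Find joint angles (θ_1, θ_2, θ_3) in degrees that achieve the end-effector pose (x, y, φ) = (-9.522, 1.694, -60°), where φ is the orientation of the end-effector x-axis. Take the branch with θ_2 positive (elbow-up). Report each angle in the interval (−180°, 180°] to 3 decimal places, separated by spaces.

135.009 29.986 135.005

wrist centre = target − a_3·(cos φ, sin φ) = (-11.5220, 5.1581)
cos θ_2 = (159.3625−4²−9²)/(2·4·9) = 0.8661; θ_2 = 29.9862° (elbow-up)
β = atan2(5.1581,-11.5220) = 155.8832°; ψ = atan2(4.4981,11.7953) = 20.8743°
θ_1 = β − ψ = 135.0089°
θ_3 = φ − θ_1 − θ_2 = 135.0049° (wrapped to (-180°,180°])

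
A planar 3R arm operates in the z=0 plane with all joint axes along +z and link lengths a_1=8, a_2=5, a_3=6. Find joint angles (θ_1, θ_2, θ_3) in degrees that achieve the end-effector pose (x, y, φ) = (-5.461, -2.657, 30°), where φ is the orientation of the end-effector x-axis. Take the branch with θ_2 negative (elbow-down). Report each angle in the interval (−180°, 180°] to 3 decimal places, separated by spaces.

wrist centre = target − a_3·(cos φ, sin φ) = (-10.6572, -5.6570)
cos θ_2 = (145.5765−8²−5²)/(2·8·5) = 0.7072; θ_2 = -44.9919° (elbow-down)
β = atan2(-5.6570,-10.6572) = -152.0399°; ψ = atan2(-3.5350,11.5360) = -17.0368°
θ_1 = β − ψ = -135.0030°
θ_3 = φ − θ_1 − θ_2 = -150.0051° (wrapped to (-180°,180°])

-135.003 -44.992 -150.005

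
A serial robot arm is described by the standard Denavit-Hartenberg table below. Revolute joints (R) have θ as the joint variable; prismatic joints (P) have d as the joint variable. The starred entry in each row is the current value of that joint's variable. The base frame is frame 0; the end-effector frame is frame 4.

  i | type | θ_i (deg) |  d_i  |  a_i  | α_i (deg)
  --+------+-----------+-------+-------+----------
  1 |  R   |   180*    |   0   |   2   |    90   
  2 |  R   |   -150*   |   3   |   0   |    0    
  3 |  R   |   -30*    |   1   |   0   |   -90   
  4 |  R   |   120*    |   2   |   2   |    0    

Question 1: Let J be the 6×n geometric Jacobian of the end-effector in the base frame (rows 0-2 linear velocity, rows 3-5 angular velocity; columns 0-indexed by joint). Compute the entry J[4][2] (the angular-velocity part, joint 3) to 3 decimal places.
axis z_2 = (0.0000,1.0000,0.0000); lever o_n−o_2 = (-1.0000,-0.7321,-2.0000)
cross product → J_v[:, 2] = (-2.0000,0.0000,1.0000)
J_ω[:, 2] = z_2
entry J[4][2] = 1.0000

1.000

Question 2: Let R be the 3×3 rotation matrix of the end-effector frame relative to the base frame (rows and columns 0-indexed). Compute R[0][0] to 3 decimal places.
End-effector x-axis (col 0 of R) = (-0.5000,-0.8660,-0.0000)
R[0][0] = -0.5000

-0.500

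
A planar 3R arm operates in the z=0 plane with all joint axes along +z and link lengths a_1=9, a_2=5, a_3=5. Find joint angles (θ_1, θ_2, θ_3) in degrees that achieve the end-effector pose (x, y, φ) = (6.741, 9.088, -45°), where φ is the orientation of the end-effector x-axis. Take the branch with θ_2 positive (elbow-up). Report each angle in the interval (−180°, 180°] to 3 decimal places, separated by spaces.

59.998 45.010 -150.008

wrist centre = target − a_3·(cos φ, sin φ) = (3.2055, 12.6235)
cos θ_2 = (169.6286−9²−5²)/(2·9·5) = 0.7070; θ_2 = 45.0099° (elbow-up)
β = atan2(12.6235,3.2055) = 75.7521°; ψ = atan2(3.5361,12.5349) = 15.7539°
θ_1 = β − ψ = 59.9982°
θ_3 = φ − θ_1 − θ_2 = -150.0081° (wrapped to (-180°,180°])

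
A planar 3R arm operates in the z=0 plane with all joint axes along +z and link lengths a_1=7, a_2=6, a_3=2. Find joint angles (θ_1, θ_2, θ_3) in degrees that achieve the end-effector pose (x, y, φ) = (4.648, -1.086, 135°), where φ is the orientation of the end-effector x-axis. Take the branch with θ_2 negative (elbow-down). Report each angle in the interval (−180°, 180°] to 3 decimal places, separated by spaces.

wrist centre = target − a_3·(cos φ, sin φ) = (6.0622, -2.5002)
cos θ_2 = (43.0015−7²−6²)/(2·7·6) = -0.5000; θ_2 = -119.9988° (elbow-down)
β = atan2(-2.5002,6.0622) = -22.4125°; ψ = atan2(-5.1962,4.0001) = -52.4105°
θ_1 = β − ψ = 29.9980°
θ_3 = φ − θ_1 − θ_2 = -134.9992° (wrapped to (-180°,180°])

29.998 -119.999 -134.999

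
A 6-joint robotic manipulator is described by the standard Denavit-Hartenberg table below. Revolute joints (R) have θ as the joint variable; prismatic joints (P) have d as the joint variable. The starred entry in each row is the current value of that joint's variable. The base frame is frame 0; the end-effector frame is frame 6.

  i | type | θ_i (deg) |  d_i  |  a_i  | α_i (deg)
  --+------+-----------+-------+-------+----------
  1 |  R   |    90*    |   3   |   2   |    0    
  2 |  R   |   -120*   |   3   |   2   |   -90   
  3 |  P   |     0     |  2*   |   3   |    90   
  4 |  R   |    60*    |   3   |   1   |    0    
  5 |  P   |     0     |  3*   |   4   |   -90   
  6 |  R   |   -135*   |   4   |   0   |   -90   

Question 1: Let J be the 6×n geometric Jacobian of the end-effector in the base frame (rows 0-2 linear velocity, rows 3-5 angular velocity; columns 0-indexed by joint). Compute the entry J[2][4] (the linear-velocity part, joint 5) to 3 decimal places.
prismatic axis z_4 = (-0.0000,0.0000,1.0000)
J_v[:, 4] = z_4; J_ω[:, 4] = (0,0,0)
entry J[2][4] = 1.0000

1.000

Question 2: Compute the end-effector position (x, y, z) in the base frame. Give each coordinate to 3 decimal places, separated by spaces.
7.660 7.196 12.000

after link 1: o_1 = (0.0000, 2.0000, 3.0000)
after link 2: o_2 = (1.7321, 1.0000, 6.0000)
after link 3: o_3 = (5.3301, 1.2321, 6.0000)
after link 4: o_4 = (6.1962, 1.7321, 9.0000)
after link 5: o_5 = (9.6603, 3.7321, 12.0000)
after link 6: o_6 = (7.6603, 7.1962, 12.0000)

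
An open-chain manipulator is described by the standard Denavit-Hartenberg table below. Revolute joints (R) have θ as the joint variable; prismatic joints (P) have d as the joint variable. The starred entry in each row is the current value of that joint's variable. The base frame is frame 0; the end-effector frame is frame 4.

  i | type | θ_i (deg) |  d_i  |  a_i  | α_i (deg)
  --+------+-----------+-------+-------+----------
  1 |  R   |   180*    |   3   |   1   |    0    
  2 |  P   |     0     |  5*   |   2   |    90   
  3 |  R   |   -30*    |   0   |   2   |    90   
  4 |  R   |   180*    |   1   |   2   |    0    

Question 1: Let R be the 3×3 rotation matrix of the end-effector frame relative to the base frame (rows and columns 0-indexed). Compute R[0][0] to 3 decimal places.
End-effector x-axis (col 0 of R) = (0.8660,-0.0000,0.5000)
R[0][0] = 0.8660

0.866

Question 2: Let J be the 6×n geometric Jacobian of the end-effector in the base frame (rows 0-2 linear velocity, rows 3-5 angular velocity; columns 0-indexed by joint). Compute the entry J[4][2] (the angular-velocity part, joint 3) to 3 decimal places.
axis z_2 = (0.0000,1.0000,0.0000); lever o_n−o_2 = (0.5000,0.0000,-0.8660)
cross product → J_v[:, 2] = (-0.8660,0.0000,-0.5000)
J_ω[:, 2] = z_2
entry J[4][2] = 1.0000

1.000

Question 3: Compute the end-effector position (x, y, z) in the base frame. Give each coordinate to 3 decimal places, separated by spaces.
-2.500 0.000 7.134

after link 1: o_1 = (-1.0000, 0.0000, 3.0000)
after link 2: o_2 = (-3.0000, 0.0000, 8.0000)
after link 3: o_3 = (-4.7321, 0.0000, 7.0000)
after link 4: o_4 = (-2.5000, 0.0000, 7.1340)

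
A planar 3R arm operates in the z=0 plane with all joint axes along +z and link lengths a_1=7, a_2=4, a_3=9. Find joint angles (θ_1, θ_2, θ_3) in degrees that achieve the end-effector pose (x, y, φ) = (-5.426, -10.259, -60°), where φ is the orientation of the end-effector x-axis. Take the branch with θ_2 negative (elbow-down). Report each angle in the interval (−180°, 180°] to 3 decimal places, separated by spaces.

-150.001 -44.996 134.997

wrist centre = target − a_3·(cos φ, sin φ) = (-9.9260, -2.4648)
cos θ_2 = (104.6006−7²−4²)/(2·7·4) = 0.7072; θ_2 = -44.9962° (elbow-down)
β = atan2(-2.4648,-9.9260) = -166.0547°; ψ = atan2(-2.8282,9.8286) = -16.0535°
θ_1 = β − ψ = -150.0012°
θ_3 = φ − θ_1 − θ_2 = 134.9974° (wrapped to (-180°,180°])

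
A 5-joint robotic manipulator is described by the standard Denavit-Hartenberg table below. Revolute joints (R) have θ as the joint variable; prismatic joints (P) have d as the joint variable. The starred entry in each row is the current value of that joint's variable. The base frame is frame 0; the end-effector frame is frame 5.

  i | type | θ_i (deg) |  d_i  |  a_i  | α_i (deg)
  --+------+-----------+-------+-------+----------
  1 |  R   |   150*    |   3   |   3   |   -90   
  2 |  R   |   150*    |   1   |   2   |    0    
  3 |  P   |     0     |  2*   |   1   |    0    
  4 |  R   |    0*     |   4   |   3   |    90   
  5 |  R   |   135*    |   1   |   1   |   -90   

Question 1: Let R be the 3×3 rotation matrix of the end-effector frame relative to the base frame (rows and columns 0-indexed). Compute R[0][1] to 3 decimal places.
End-effector y-axis (col 1 of R) = (0.4330,-0.2500,0.8660)
R[0][1] = 0.4330

0.433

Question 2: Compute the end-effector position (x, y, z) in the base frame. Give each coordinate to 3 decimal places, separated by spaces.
after link 1: o_1 = (-2.5981, 1.5000, 3.0000)
after link 2: o_2 = (-1.5981, -0.2321, 2.0000)
after link 3: o_3 = (-1.8481, -2.3971, 1.5000)
after link 4: o_4 = (-1.5981, -7.1603, 0.0000)
after link 5: o_5 = (-2.9150, -7.2164, -0.5125)

-2.915 -7.216 -0.512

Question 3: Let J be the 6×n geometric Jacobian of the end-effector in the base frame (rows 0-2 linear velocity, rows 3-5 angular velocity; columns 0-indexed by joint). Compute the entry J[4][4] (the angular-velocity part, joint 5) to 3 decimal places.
0.250

axis z_4 = (-0.4330,0.2500,-0.8660); lever o_n−o_4 = (-1.3169,-0.0562,-0.5125)
cross product → J_v[:, 4] = (-0.1768,0.9186,0.3536)
J_ω[:, 4] = z_4
entry J[4][4] = 0.2500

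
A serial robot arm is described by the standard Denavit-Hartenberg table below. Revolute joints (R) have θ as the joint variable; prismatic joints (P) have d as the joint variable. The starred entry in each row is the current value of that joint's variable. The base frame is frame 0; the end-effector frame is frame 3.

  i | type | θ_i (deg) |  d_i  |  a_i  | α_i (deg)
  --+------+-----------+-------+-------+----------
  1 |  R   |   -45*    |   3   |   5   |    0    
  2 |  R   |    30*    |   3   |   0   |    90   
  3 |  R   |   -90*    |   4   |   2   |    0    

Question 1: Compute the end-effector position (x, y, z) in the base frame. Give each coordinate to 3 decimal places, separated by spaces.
2.500 -7.399 4.000

after link 1: o_1 = (3.5355, -3.5355, 3.0000)
after link 2: o_2 = (3.5355, -3.5355, 6.0000)
after link 3: o_3 = (2.5003, -7.3992, 4.0000)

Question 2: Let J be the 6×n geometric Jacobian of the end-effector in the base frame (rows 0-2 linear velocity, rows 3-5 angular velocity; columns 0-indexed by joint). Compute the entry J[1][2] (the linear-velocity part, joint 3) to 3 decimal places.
-0.518

axis z_2 = (-0.2588,-0.9659,0.0000); lever o_n−o_2 = (-1.0353,-3.8637,-2.0000)
cross product → J_v[:, 2] = (1.9319,-0.5176,0.0000)
J_ω[:, 2] = z_2
entry J[1][2] = -0.5176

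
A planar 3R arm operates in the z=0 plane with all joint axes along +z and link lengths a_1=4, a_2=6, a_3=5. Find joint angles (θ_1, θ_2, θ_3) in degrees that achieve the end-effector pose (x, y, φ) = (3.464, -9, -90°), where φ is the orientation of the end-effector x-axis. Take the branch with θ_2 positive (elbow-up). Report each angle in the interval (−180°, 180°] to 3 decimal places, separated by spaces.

-128.215 120.001 -81.786

wrist centre = target − a_3·(cos φ, sin φ) = (3.4640, -4.0000)
cos θ_2 = (27.9993−4²−6²)/(2·4·6) = -0.5000; θ_2 = 120.0010° (elbow-up)
β = atan2(-4.0000,3.4640) = -49.1074°; ψ = atan2(5.1961,0.9999) = 79.1074°
θ_1 = β − ψ = -128.2149°
θ_3 = φ − θ_1 − θ_2 = -81.7861° (wrapped to (-180°,180°])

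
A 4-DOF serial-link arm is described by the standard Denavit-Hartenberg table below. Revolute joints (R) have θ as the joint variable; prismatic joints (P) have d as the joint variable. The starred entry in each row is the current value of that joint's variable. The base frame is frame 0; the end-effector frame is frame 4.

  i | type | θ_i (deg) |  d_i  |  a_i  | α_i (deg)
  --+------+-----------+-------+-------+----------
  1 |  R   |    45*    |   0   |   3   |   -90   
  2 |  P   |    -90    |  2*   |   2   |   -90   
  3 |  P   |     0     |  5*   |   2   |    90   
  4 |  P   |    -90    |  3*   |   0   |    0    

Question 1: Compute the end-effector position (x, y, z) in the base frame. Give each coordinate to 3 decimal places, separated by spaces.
after link 1: o_1 = (2.1213, 2.1213, 0.0000)
after link 2: o_2 = (0.7071, 3.5355, 2.0000)
after link 3: o_3 = (4.2426, 7.0711, 4.0000)
after link 4: o_4 = (2.1213, 9.1924, 4.0000)

2.121 9.192 4.000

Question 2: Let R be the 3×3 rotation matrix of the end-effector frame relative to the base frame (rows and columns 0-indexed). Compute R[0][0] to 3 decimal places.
End-effector x-axis (col 0 of R) = (-0.7071,-0.7071,0.0000)
R[0][0] = -0.7071

-0.707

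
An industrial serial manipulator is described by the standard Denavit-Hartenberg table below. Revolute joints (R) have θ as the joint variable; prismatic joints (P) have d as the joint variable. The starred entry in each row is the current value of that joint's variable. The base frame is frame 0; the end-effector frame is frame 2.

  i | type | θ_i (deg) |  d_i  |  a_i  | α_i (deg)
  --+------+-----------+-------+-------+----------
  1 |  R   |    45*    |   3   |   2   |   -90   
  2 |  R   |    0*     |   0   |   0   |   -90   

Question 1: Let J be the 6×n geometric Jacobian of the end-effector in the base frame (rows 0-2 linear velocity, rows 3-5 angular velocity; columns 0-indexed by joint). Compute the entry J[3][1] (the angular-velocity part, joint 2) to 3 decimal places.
axis z_1 = (-0.7071,0.7071,0.0000); lever o_n−o_1 = (0.0000,0.0000,0.0000)
cross product → J_v[:, 1] = (0.0000,0.0000,-0.0000)
J_ω[:, 1] = z_1
entry J[3][1] = -0.7071

-0.707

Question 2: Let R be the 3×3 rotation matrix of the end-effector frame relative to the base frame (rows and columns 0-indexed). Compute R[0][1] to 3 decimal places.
0.707

End-effector y-axis (col 1 of R) = (0.7071,-0.7071,-0.0000)
R[0][1] = 0.7071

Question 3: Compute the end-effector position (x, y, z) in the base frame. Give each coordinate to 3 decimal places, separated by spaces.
1.414 1.414 3.000

after link 1: o_1 = (1.4142, 1.4142, 3.0000)
after link 2: o_2 = (1.4142, 1.4142, 3.0000)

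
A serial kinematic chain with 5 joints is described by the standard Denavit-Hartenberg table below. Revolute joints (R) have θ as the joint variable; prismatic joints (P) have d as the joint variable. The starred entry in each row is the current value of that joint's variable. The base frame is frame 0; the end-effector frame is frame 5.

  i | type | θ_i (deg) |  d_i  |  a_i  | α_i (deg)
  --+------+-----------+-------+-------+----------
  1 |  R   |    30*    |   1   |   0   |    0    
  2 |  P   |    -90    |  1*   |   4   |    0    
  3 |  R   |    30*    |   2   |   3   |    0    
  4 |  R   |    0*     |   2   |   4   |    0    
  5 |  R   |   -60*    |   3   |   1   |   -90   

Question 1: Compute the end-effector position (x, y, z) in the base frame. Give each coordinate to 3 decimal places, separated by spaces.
8.062 -7.964 9.000

after link 1: o_1 = (0.0000, 0.0000, 1.0000)
after link 2: o_2 = (2.0000, -3.4641, 2.0000)
after link 3: o_3 = (4.5981, -4.9641, 4.0000)
after link 4: o_4 = (8.0622, -6.9641, 6.0000)
after link 5: o_5 = (8.0622, -7.9641, 9.0000)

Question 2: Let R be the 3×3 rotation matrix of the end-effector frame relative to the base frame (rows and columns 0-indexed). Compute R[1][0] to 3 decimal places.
End-effector x-axis (col 0 of R) = (0.0000,-1.0000,0.0000)
R[1][0] = -1.0000

-1.000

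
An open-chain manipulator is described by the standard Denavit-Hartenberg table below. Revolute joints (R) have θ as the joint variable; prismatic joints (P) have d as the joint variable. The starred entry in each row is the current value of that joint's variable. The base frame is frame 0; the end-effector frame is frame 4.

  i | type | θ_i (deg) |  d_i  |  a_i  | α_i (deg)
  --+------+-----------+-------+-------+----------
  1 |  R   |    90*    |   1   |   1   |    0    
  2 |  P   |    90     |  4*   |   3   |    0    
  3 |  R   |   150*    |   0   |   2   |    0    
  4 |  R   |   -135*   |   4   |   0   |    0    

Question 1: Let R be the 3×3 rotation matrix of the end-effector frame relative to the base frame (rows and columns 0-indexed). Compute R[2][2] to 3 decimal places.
End-effector z-axis (col 2 of R) = (0.0000,0.0000,1.0000)
R[2][2] = 1.0000

1.000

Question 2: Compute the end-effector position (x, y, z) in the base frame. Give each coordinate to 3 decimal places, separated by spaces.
after link 1: o_1 = (0.0000, 1.0000, 1.0000)
after link 2: o_2 = (-3.0000, 1.0000, 5.0000)
after link 3: o_3 = (-1.2679, 0.0000, 5.0000)
after link 4: o_4 = (-1.2679, 0.0000, 9.0000)

-1.268 0.000 9.000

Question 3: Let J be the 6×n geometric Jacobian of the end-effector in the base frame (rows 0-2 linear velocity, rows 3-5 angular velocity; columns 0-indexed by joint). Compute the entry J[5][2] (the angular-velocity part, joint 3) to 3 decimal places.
axis z_2 = (0.0000,0.0000,1.0000); lever o_n−o_2 = (1.7321,-1.0000,4.0000)
cross product → J_v[:, 2] = (1.0000,1.7321,-0.0000)
J_ω[:, 2] = z_2
entry J[5][2] = 1.0000

1.000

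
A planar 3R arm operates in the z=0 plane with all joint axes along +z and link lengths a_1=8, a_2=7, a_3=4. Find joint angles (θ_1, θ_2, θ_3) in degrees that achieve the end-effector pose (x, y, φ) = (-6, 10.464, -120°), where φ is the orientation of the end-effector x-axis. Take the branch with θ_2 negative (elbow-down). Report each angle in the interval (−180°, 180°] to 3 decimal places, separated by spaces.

wrist centre = target − a_3·(cos φ, sin φ) = (-4.0000, 13.9281)
cos θ_2 = (209.9920−8²−7²)/(2·8·7) = 0.8660; θ_2 = -30.0029° (elbow-down)
β = atan2(13.9281,-4.0000) = 106.0235°; ψ = atan2(-3.5003,14.0620) = -13.9780°
θ_1 = β − ψ = 120.0015°
θ_3 = φ − θ_1 − θ_2 = 150.0014° (wrapped to (-180°,180°])

120.001 -30.003 150.001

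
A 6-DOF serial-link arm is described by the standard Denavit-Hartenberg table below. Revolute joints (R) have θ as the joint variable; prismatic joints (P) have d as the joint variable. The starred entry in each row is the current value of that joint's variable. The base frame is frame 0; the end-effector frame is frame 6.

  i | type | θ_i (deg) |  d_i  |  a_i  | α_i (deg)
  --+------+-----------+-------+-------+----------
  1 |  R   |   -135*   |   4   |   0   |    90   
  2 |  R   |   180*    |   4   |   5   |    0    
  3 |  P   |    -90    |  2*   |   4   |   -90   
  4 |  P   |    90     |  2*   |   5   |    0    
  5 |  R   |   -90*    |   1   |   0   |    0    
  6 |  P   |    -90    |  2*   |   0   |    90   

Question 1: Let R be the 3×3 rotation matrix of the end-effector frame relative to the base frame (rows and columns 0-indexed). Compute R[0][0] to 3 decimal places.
End-effector x-axis (col 0 of R) = (-0.7071,0.7071,0.0000)
R[0][0] = -0.7071

-0.707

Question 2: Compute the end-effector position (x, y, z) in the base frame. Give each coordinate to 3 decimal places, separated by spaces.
after link 1: o_1 = (0.0000, 0.0000, 4.0000)
after link 2: o_2 = (0.7071, 6.3640, 4.0000)
after link 3: o_3 = (-0.7071, 7.7782, 8.0000)
after link 4: o_4 = (4.2426, 5.6569, 8.0000)
after link 5: o_5 = (4.9497, 6.3640, 8.0000)
after link 6: o_6 = (6.3640, 7.7782, 8.0000)

6.364 7.778 8.000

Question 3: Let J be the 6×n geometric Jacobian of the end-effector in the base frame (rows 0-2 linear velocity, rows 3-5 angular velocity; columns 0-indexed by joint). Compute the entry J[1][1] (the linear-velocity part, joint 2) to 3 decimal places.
2.828

axis z_1 = (-0.7071,0.7071,0.0000); lever o_n−o_1 = (6.3640,7.7782,4.0000)
cross product → J_v[:, 1] = (2.8284,2.8284,-10.0000)
J_ω[:, 1] = z_1
entry J[1][1] = 2.8284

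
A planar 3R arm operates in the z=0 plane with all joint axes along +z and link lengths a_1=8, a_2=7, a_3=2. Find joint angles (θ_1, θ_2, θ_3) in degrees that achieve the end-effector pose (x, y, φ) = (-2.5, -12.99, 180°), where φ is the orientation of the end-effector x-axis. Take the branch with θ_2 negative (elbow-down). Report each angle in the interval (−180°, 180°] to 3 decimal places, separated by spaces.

-64.406 -60.006 -55.588

wrist centre = target − a_3·(cos φ, sin φ) = (-0.5000, -12.9900)
cos θ_2 = (168.9901−8²−7²)/(2·8·7) = 0.4999; θ_2 = -60.0058° (elbow-down)
β = atan2(-12.9900,-0.5000) = -92.2043°; ψ = atan2(-6.0625,11.4994) = -27.7984°
θ_1 = β − ψ = -64.4059°
θ_3 = φ − θ_1 − θ_2 = -55.5883° (wrapped to (-180°,180°])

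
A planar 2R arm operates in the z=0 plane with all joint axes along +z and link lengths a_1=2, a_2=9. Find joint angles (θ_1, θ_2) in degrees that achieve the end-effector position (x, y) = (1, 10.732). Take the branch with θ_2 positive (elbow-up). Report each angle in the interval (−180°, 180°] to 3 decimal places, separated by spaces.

cos θ_2 = (116.1758−2²−9²)/(2·2·9) = 0.8660; θ_2 = 30.0035° (elbow-up)
β = atan2(10.7320,1.0000) = 84.6766°; ψ = atan2(4.5005,9.7940) = 24.6795°
θ_1 = β − ψ = 59.9971°

59.997 30.003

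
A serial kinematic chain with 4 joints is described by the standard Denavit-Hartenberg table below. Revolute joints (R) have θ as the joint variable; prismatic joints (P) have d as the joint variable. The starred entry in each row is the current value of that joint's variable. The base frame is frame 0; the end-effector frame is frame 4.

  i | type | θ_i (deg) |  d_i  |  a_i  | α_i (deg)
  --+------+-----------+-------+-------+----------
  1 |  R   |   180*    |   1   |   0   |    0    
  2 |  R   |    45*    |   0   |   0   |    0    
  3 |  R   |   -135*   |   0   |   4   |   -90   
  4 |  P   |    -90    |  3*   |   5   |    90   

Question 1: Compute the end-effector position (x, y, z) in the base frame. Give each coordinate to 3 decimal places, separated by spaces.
after link 1: o_1 = (0.0000, 0.0000, 1.0000)
after link 2: o_2 = (0.0000, 0.0000, 1.0000)
after link 3: o_3 = (0.0000, 4.0000, 1.0000)
after link 4: o_4 = (-3.0000, 4.0000, 6.0000)

-3.000 4.000 6.000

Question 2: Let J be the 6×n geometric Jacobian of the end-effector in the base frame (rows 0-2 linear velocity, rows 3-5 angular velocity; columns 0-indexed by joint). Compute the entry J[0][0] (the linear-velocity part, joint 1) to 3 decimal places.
axis z_0 = ẑ; lever o_n−o_0 = (-3.0000,4.0000,6.0000)
cross product → J_v[:, 0] = (-4.0000,-3.0000,0.0000)
J_ω[:, 0] = z_0
entry J[0][0] = -4.0000

-4.000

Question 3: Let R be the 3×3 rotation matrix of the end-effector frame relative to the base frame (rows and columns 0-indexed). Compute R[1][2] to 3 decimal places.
-1.000

End-effector z-axis (col 2 of R) = (-0.0000,-1.0000,0.0000)
R[1][2] = -1.0000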